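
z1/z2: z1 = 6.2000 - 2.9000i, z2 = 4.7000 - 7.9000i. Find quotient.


Conjugate of z2 = 4.7000 + 7.9000i
Numerator: (6.2000 - 2.9000i)(4.7000 + 7.9000i) = 52.0500 + 35.3500i
Denominator: 4.7^2 + (-7.9)^2 = 84.5
Result = (52.0500 + 35.3500i)/84.5

0.6160 + 0.4183i


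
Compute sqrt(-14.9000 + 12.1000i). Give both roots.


|z| = sqrt(222.01+146.41) = 19.1943
sqrt((|z|+a)/2) = sqrt((19.1943+(-14.9))/2) = sqrt(2.1471) = 1.4653
sqrt((|z|-a)/2) = sqrt((19.1943-(-14.9))/2) = sqrt(17.0471) = 4.1288

±(1.4653 + 4.1288i) i.e. 1.4653 + 4.1288i and -1.4653 - 4.1288i


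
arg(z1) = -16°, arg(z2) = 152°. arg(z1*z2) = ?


arg(z1*z2) = -16° + 152° = 136°
Normalized to (-180°, 180°]: 136°

136°


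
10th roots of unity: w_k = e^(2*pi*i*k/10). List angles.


The 10th roots of unity are cis(360k/10°) for k=0..9
Angle step = 360/10 = 36°
Primitive root: cis(36°)
Primitive root = 0.8090 + 0.5878i

10 roots at angles: 0°, 36°, 72°, 108°, 144°, 180°, 216°, 252°, 288°, 324°


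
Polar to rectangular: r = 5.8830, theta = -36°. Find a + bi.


a = 5.8830*cos(-36°) = 5.8830*0.809017 = 4.7594
b = 5.8830*sin(-36°) = 5.8830*(-0.587785) = -3.4579

4.7594 - 3.4579i


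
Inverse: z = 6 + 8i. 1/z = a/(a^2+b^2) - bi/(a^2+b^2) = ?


|z|^2 = 36+64 = 100
1/z = (6 - 8i)/100

1/z = 0.0600 - 0.0800i


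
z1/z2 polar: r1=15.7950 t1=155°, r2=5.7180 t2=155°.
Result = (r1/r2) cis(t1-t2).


r = 15.7950 / 5.7180 = 2.7623
theta = 155° - 155° = 0° = 0° (mod 360)

2.7623 cis(0°)


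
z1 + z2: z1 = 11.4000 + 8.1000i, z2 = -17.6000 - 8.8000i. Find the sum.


Real: 11.4 - 17.6 = -6.2
Imag: 8.1 - 8.8 = -0.7

-6.2000 - 0.7000i


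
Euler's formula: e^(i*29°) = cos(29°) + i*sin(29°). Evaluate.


cos(29°) = 0.8746
sin(29°) = 0.4848

e^(i*29°) = 0.8746 + 0.4848i


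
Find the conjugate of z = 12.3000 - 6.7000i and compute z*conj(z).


z_bar = 12.3000 + 6.7000i
z*z_bar = 12.3^2 + (-6.7)^2 = 151.29 + 44.89 = 196.18

z_bar = 12.3000 + 6.7000i, z*z_bar = 196.18


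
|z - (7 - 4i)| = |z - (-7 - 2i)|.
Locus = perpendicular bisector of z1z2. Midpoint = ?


Equal distances means the locus is the perpendicular bisector of z1 and z2.
Midpoint = ((7+(-7))/2, (-4+(-2))/2) = (0, -3.0000)

Perpendicular bisector through (0, -3.0000)


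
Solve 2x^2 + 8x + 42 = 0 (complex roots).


disc = 8^2 - 4*2*42 = 64 - 336 = -272
sqrt(|disc|) = sqrt(272) = 16.4924
Real part = -8/(2*2) = -2.0000
Imag part = 16.4924/(2*2) = 4.1231

-2.0000 ± 4.1231i


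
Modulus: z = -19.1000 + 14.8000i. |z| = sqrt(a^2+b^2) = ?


|z| = sqrt((-19.1)^2 + 14.8^2) = sqrt(364.81 + 219.04) = sqrt(583.85) = 24.1630

|z| = 24.1630


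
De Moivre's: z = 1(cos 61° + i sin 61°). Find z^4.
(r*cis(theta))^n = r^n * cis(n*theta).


r^4 = 1^4 = 1
n*theta = 4*61° = 244° = 244° (mod 360)
a = 1*cos(244°) = -0.4384
b = 1*sin(244°) = -0.8988

1 cis(244°) = -0.4384 - 0.8988i


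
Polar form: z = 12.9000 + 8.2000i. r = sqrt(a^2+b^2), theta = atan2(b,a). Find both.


r = sqrt(166.41+67.24) = sqrt(233.65) = 15.2856
theta = atan2(8.2, 12.9) = 32.4424 degrees

r = 15.2856, theta = 32.4424 degrees


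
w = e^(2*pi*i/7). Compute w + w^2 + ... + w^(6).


With w = e^(2*pi*i/7), all 7 of the 7th roots of unity w^0 = 1, w, ..., w^(6) sum to 0: 1 + w + ... + w^(6) = (1 - w^7)/(1 - w) = 0 since w^7 = 1, w ≠ 1.
Removing the root 1: w + w^2 + ... + w^(6) = 0 - 1 = -1

Sum = -1


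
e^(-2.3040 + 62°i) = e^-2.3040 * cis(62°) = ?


e^-2.3040 = 0.0999
cos(62°) = 0.4695
sin(62°) = 0.8829
Real = 0.0999*0.4695 = 0.0469
Imag = 0.0999*0.8829 = 0.0882

0.0469 + 0.0882i


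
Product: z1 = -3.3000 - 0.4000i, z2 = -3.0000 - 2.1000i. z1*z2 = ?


Real = -3.3*(-3) - (-0.4)*(-2.1) = 9.9 - 0.84 = 9.06
Imag = -3.3*(-2.1) - (3)*(-0.4) = 6.93 + 1.2 = 8.13

9.0600 + 8.1300i


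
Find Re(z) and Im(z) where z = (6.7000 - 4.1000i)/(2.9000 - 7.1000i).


Multiply by conjugate: (6.7000 - 4.1000i)(2.9000 + 7.1000i) / (2.9^2 + (-7.1)^2)
Numerator real = 6.7*2.9 - (4.1)*(-7.1) = 48.54
Numerator imag = -4.1*2.9 - 6.7*(-7.1) = 35.68
Denominator = 58.82
Re(z) = 48.54/58.82 = 0.8252
Im(z) = 35.68/58.82 = 0.6066

Re(z) = 0.8252, Im(z) = 0.6066


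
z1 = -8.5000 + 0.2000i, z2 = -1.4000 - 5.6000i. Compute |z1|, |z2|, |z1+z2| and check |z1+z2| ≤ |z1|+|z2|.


|z1| = sqrt((-8.5)^2 + 0.2^2) = sqrt(72.29) = 8.5024
|z2| = sqrt((-1.4)^2 + (-5.6)^2) = sqrt(33.32) = 5.7723
z1+z2 = -9.9000 - 5.4000i
|z1+z2| = sqrt(127.17) = 11.2770
|z1|+|z2| = 8.5024 + 5.7723 = 14.2747

|z1+z2| = 11.2770 ≤ |z1|+|z2| = 14.2747 (verified)


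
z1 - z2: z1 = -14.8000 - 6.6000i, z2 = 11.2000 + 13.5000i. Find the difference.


Real: -14.8 - 11.2 = -26
Imag: -6.6 - 13.5 = -20.1

-26.0000 - 20.1000i


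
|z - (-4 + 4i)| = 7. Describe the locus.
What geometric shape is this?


|z - z0| = r is a circle with center z0 and radius r.
Center = (-4, 4), radius = 7

Circle with center (-4, 4) and radius 7


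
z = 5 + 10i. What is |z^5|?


|z| = sqrt(25+100) = sqrt(125) = 11.1803
|z^5| = |z|^5 = (sqrt(125))^5 = 125^2 * sqrt(125) = 15625*sqrt(125)

|z^5| = 15625*sqrt(125) ≈ 174692.8107


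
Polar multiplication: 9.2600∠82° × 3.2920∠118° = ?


r = 9.2600 * 3.2920 = 30.4839
theta = 82° + 118° = 200° = 200° (mod 360)

30.4839 cis(200°)


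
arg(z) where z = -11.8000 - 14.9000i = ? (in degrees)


Re = -11.8, Im = -14.9
arg = atan2(-14.9, -11.8) = -128.3773 degrees

arg(z) = -128.3773 degrees


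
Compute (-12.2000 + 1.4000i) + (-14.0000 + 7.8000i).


Real: -12.2 - 14 = -26.2
Imag: 1.4 + 7.8 = 9.2

-26.2000 + 9.2000i


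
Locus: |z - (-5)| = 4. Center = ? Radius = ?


|z - z0| = r is a circle with center z0 and radius r.
Center = (-5, 0), radius = 4

Circle with center (-5, 0) and radius 4


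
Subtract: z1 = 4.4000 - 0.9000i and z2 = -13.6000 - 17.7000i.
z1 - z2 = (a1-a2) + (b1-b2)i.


Real: 4.4 + 13.6 = 18
Imag: -0.9 + 17.7 = 16.8

18.0000 + 16.8000i


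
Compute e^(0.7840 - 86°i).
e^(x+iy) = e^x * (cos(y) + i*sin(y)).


e^0.7840 = 2.1902
cos(-86°) = 0.06976
sin(-86°) = -0.9976
Real = 2.1902*0.06976 = 0.1528
Imag = 2.1902*(-0.9976) = -2.1849

0.1528 - 2.1849i


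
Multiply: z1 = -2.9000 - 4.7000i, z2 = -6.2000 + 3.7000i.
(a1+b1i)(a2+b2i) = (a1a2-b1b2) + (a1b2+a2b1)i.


Real = -2.9*(-6.2) - (-4.7)*3.7 = 17.98 - (-17.39) = 35.37
Imag = -2.9*3.7 - (6.2)*(-4.7) = -10.73 + 29.14 = 18.41

35.3700 + 18.4100i


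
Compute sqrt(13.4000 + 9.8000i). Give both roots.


|z| = sqrt(179.56+96.04) = 16.6012
sqrt((|z|+a)/2) = sqrt((16.6012+13.4)/2) = sqrt(15.0006) = 3.8731
sqrt((|z|-a)/2) = sqrt((16.6012-13.4)/2) = sqrt(1.6006) = 1.2651

±(3.8731 + 1.2651i) i.e. 3.8731 + 1.2651i and -3.8731 - 1.2651i


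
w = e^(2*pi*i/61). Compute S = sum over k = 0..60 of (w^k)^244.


The roots are w_k = w^k with w = e^(2*pi*i/61), and (w^k)^244 = (w^244)^k.
So S = 1 + u + u^2 + ... + u^(60) with u = w^244.
244 = 4*61 + 0, so 244 is a multiple of 61 and u = (w^61)^4 = 1.
Every one of the 61 terms equals 1: S = 61

S = 61


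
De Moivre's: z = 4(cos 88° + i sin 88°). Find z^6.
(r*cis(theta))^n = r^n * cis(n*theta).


r^6 = 4^6 = 4096
n*theta = 6*88° = 528° = 168° (mod 360)
a = 4096*cos(168°) = -4006.4926
b = 4096*sin(168°) = 851.6063

4096 cis(168°) = -4006.4926 + 851.6063i


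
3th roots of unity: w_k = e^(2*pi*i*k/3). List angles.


The 3th roots of unity are cis(360k/3°) for k=0..2
Angle step = 360/3 = 120°
Primitive root: cis(120°)
Primitive root = -0.5000 + 0.8660i

3 roots at angles: 0°, 120°, 240°


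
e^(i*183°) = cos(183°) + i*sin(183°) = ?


cos(183°) = -0.9986
sin(183°) = -0.0523

e^(i*183°) = -0.9986 - 0.0523i


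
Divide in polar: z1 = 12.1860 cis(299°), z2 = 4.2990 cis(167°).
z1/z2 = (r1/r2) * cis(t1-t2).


r = 12.1860 / 4.2990 = 2.8346
theta = 299° - 167° = 132° = 132° (mod 360)

2.8346 cis(132°)


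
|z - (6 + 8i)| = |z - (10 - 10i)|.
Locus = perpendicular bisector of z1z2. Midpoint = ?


Equal distances means the locus is the perpendicular bisector of z1 and z2.
Midpoint = ((6+10)/2, (8+(-10))/2) = (8.0000, -1.0000)

Perpendicular bisector through (8.0000, -1.0000)


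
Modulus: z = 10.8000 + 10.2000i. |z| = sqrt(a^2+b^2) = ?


|z| = sqrt(10.8^2 + 10.2^2) = sqrt(116.64 + 104.04) = sqrt(220.68) = 14.8553

|z| = 14.8553


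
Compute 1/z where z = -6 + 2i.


|z|^2 = 36+4 = 40
1/z = (-6 - 2i)/40

1/z = -0.1500 - 0.0500i


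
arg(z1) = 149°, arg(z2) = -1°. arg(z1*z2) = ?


arg(z1*z2) = 149° - 1° = 148°
Normalized to (-180°, 180°]: 148°

148°


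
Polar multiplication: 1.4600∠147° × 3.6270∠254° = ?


r = 1.4600 * 3.6270 = 5.2954
theta = 147° + 254° = 401° = 41° (mod 360)

5.2954 cis(41°)


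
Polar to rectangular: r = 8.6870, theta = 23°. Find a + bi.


a = 8.6870*cos(23°) = 8.6870*0.9205 = 7.9964
b = 8.6870*sin(23°) = 8.6870*0.39073 = 3.3943

7.9964 + 3.3943i


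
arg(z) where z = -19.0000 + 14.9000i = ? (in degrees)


Re = -19, Im = 14.9
arg = atan2(14.9, -19) = 141.8961 degrees

arg(z) = 141.8961 degrees


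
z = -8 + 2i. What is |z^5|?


|z| = sqrt(64+4) = sqrt(68) = 8.2462
|z^5| = |z|^5 = (sqrt(68))^5 = 68^2 * sqrt(68) = 4624*sqrt(68)

|z^5| = 4624*sqrt(68) ≈ 38130.4808


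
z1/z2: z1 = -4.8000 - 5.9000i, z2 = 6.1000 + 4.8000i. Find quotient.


Conjugate of z2 = 6.1000 - 4.8000i
Numerator: (-4.8000 - 5.9000i)(6.1000 - 4.8000i) = -57.6000 - 12.9500i
Denominator: 6.1^2 + 4.8^2 = 60.25
Result = (-57.6000 - 12.9500i)/60.25

-0.9560 - 0.2149i


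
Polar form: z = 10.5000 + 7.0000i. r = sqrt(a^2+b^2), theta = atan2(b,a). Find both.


r = sqrt(110.25+49) = sqrt(159.25) = 12.6194
theta = atan2(7, 10.5) = 33.6901 degrees

r = 12.6194, theta = 33.6901 degrees


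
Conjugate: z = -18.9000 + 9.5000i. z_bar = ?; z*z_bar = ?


z_bar = -18.9000 - 9.5000i
z*z_bar = (-18.9)^2 + 9.5^2 = 357.21 + 90.25 = 447.46

z_bar = -18.9000 - 9.5000i, z*z_bar = 447.46


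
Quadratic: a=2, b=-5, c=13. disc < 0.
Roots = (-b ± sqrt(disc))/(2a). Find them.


disc = (-5)^2 - 4*2*13 = 25 - 104 = -79
sqrt(|disc|) = sqrt(79) = 8.8882
Real part = 5/(2*2) = 1.2500
Imag part = 8.8882/(2*2) = 2.2220

1.2500 ± 2.2220i


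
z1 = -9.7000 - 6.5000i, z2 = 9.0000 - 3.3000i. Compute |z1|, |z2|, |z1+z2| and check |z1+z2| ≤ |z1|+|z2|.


|z1| = sqrt((-9.7)^2 + (-6.5)^2) = sqrt(136.34) = 11.6765
|z2| = sqrt(9^2 + (-3.3)^2) = sqrt(91.89) = 9.5859
z1+z2 = -0.7000 - 9.8000i
|z1+z2| = sqrt(96.53) = 9.8250
|z1|+|z2| = 11.6765 + 9.5859 = 21.2624

|z1+z2| = 9.8250 ≤ |z1|+|z2| = 21.2624 (verified)


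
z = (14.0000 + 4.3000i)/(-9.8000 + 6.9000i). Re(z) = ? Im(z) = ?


Multiply by conjugate: (14.0000 + 4.3000i)(-9.8000 - 6.9000i) / ((-9.8)^2 + 6.9^2)
Numerator real = 14*(-9.8) + 4.3*6.9 = -107.53
Numerator imag = 4.3*(-9.8) - 14*6.9 = -138.74
Denominator = 143.65
Re(z) = -107.53/143.65 = -0.7486
Im(z) = -138.74/143.65 = -0.9658

Re(z) = -0.7486, Im(z) = -0.9658


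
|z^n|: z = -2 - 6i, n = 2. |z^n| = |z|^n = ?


|z| = sqrt(4+36) = sqrt(40) = 6.3246
|z^2| = |z|^2 = (sqrt(40))^2 = 40

|z^2| = 40


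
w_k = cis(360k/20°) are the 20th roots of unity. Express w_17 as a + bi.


Angle = 360*17/20 = 306°
a = cos(306°) = 0.5878
b = sin(306°) = -0.8090

0.5878 - 0.8090i


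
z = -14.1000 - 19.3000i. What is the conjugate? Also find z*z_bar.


z_bar = -14.1000 + 19.3000i
z*z_bar = (-14.1)^2 + (-19.3)^2 = 198.81 + 372.49 = 571.3

z_bar = -14.1000 + 19.3000i, z*z_bar = 571.3


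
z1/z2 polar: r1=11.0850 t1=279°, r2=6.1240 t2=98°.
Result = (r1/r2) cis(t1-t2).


r = 11.0850 / 6.1240 = 1.8101
theta = 279° - 98° = 181° = 181° (mod 360)

1.8101 cis(181°)


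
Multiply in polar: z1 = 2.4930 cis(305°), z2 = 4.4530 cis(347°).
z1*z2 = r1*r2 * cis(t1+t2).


r = 2.4930 * 4.4530 = 11.1013
theta = 305° + 347° = 652° = 292° (mod 360)

11.1013 cis(292°)


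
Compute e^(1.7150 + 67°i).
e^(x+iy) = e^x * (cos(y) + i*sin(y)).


e^1.7150 = 5.5567
cos(67°) = 0.39073
sin(67°) = 0.9205
Real = 5.5567*0.39073 = 2.1712
Imag = 5.5567*0.9205 = 5.1149

2.1712 + 5.1149i


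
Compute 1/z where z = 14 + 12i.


|z|^2 = 196+144 = 340
1/z = (14 - 12i)/340

1/z = 0.0412 - 0.0353i


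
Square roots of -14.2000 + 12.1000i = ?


|z| = sqrt(201.64+146.41) = 18.6561
sqrt((|z|+a)/2) = sqrt((18.6561+(-14.2))/2) = sqrt(2.2280) = 1.4927
sqrt((|z|-a)/2) = sqrt((18.6561-(-14.2))/2) = sqrt(16.4280) = 4.0532

±(1.4927 + 4.0532i) i.e. 1.4927 + 4.0532i and -1.4927 - 4.0532i


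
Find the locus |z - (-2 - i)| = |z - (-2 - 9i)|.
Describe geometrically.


Equal distances means the locus is the perpendicular bisector of z1 and z2.
Midpoint = ((-2+(-2))/2, (-1+(-9))/2) = (-2.0000, -5.0000)

Perpendicular bisector through (-2.0000, -5.0000)


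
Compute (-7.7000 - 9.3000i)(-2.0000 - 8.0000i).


Real = -7.7*(-2) - (-9.3)*(-8) = 15.4 - 74.4 = -59
Imag = -7.7*(-8) - (2)*(-9.3) = 61.6 + 18.6 = 80.2

-59.0000 + 80.2000i


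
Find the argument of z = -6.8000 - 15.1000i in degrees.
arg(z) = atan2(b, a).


Re = -6.8, Im = -15.1
arg = atan2(-15.1, -6.8) = -114.2435 degrees

arg(z) = -114.2435 degrees


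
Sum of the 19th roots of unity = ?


The sum of all 19th roots of unity is 0.
Geometric series: (1 - w^19)/(1 - w) = (1-1)/(1-w) = 0 since w^19 = 1, w ≠ 1.
Alternatively: coefficient of z^18 in z^19 - 1 is 0.

0


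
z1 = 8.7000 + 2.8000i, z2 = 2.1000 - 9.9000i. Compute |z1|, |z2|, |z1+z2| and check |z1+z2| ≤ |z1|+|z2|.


|z1| = sqrt(8.7^2 + 2.8^2) = sqrt(83.53) = 9.1395
|z2| = sqrt(2.1^2 + (-9.9)^2) = sqrt(102.42) = 10.1203
z1+z2 = 10.8000 - 7.1000i
|z1+z2| = sqrt(167.05) = 12.9248
|z1|+|z2| = 9.1395 + 10.1203 = 19.2598

|z1+z2| = 12.9248 ≤ |z1|+|z2| = 19.2598 (verified)


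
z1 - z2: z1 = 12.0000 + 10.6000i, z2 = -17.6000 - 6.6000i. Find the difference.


Real: 12 + 17.6 = 29.6
Imag: 10.6 + 6.6 = 17.2

29.6000 + 17.2000i


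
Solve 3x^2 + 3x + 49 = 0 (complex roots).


disc = 3^2 - 4*3*49 = 9 - 588 = -579
sqrt(|disc|) = sqrt(579) = 24.0624
Real part = -3/(2*3) = -0.5000
Imag part = 24.0624/(2*3) = 4.0104

-0.5000 ± 4.0104i


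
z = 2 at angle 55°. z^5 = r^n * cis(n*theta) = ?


r^5 = 2^5 = 32
n*theta = 5*55° = 275° = 275° (mod 360)
a = 32*cos(275°) = 2.7890
b = 32*sin(275°) = -31.8782

32 cis(275°) = 2.7890 - 31.8782i


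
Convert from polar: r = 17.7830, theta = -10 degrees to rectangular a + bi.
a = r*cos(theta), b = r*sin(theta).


a = 17.7830*cos(-10°) = 17.7830*0.984808 = 17.5128
b = 17.7830*sin(-10°) = 17.7830*(-0.17365) = -3.0880

17.5128 - 3.0880i


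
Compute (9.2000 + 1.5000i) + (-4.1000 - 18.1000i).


Real: 9.2 - 4.1 = 5.1
Imag: 1.5 - 18.1 = -16.6

5.1000 - 16.6000i


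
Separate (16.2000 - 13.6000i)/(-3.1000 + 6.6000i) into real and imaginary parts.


Multiply by conjugate: (16.2000 - 13.6000i)(-3.1000 - 6.6000i) / ((-3.1)^2 + 6.6^2)
Numerator real = 16.2*(-3.1) - (13.6)*6.6 = -139.98
Numerator imag = -13.6*(-3.1) - 16.2*6.6 = -64.76
Denominator = 53.17
Re(z) = -139.98/53.17 = -2.6327
Im(z) = -64.76/53.17 = -1.2180

Re(z) = -2.6327, Im(z) = -1.2180


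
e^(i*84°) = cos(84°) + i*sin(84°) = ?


cos(84°) = 0.1045
sin(84°) = 0.9945

e^(i*84°) = 0.1045 + 0.9945i


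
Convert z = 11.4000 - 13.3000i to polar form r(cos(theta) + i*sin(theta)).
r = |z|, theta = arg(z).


r = sqrt(129.96+176.89) = sqrt(306.85) = 17.5171
theta = atan2(-13.3, 11.4) = -49.3987 degrees

r = 17.5171, theta = -49.3987 degrees


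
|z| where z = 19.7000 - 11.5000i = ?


|z| = sqrt(19.7^2 + (-11.5)^2) = sqrt(388.09 + 132.25) = sqrt(520.34) = 22.8110

|z| = 22.8110


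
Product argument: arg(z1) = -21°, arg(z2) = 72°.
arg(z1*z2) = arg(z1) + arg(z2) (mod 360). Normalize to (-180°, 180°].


arg(z1*z2) = -21° + 72° = 51°
Normalized to (-180°, 180°]: 51°

51°


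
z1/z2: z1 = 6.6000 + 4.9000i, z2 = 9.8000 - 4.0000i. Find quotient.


Conjugate of z2 = 9.8000 + 4.0000i
Numerator: (6.6000 + 4.9000i)(9.8000 + 4.0000i) = 45.0800 + 74.4200i
Denominator: 9.8^2 + (-4)^2 = 112.04
Result = (45.0800 + 74.4200i)/112.04

0.4024 + 0.6642i


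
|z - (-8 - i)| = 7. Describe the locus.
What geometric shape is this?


|z - z0| = r is a circle with center z0 and radius r.
Center = (-8, -1), radius = 7

Circle with center (-8, -1) and radius 7


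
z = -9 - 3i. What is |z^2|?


|z| = sqrt(81+9) = sqrt(90) = 9.4868
|z^2| = |z|^2 = (sqrt(90))^2 = 90

|z^2| = 90


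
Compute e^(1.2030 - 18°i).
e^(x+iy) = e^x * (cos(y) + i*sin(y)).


e^1.2030 = 3.3301
cos(-18°) = 0.95106
sin(-18°) = -0.30902
Real = 3.3301*0.95106 = 3.1671
Imag = 3.3301*(-0.30902) = -1.0291

3.1671 - 1.0291i


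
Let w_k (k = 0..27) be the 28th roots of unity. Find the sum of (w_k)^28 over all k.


The roots are w_k = w^k with w = e^(2*pi*i/28), and (w^k)^28 = (w^28)^k.
So S = 1 + u + u^2 + ... + u^(27) with u = w^28.
28 = 1*28 + 0, so 28 is a multiple of 28 and u = (w^28)^1 = 1.
Every one of the 28 terms equals 1: S = 28

S = 28


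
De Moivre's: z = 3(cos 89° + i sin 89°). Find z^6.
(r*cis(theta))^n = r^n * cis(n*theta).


r^6 = 3^6 = 729
n*theta = 6*89° = 534° = 174° (mod 360)
a = 729*cos(174°) = -725.0065
b = 729*sin(174°) = 76.2012

729 cis(174°) = -725.0065 + 76.2012i


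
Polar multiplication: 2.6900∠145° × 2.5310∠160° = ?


r = 2.6900 * 2.5310 = 6.8084
theta = 145° + 160° = 305° = 305° (mod 360)

6.8084 cis(305°)


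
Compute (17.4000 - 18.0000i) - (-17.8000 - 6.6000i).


Real: 17.4 + 17.8 = 35.2
Imag: -18 + 6.6 = -11.4

35.2000 - 11.4000i


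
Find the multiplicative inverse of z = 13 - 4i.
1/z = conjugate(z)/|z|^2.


|z|^2 = 169+16 = 185
1/z = (13 + 4i)/185

1/z = 0.0703 + 0.0216i


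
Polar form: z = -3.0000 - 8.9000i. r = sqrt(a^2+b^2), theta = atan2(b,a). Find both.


r = sqrt(9+79.21) = sqrt(88.21) = 9.3920
theta = atan2(-8.9, -3) = -108.6279 degrees

r = 9.3920, theta = -108.6279 degrees


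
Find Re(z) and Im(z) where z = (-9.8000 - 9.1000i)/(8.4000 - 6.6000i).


Multiply by conjugate: (-9.8000 - 9.1000i)(8.4000 + 6.6000i) / (8.4^2 + (-6.6)^2)
Numerator real = -9.8*8.4 - (9.1)*(-6.6) = -22.26
Numerator imag = -9.1*8.4 - (-9.8)*(-6.6) = -141.12
Denominator = 114.12
Re(z) = -22.26/114.12 = -0.1951
Im(z) = -141.12/114.12 = -1.2366

Re(z) = -0.1951, Im(z) = -1.2366


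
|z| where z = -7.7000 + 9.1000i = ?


|z| = sqrt((-7.7)^2 + 9.1^2) = sqrt(59.29 + 82.81) = sqrt(142.1) = 11.9206

|z| = 11.9206


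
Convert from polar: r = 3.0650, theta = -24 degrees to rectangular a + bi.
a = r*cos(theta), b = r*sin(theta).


a = 3.0650*cos(-24°) = 3.0650*0.91355 = 2.8000
b = 3.0650*sin(-24°) = 3.0650*(-0.406737) = -1.2466

2.8000 - 1.2466i


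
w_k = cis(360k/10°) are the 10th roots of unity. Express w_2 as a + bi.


Angle = 360*2/10 = 72°
a = cos(72°) = 0.3090
b = sin(72°) = 0.9511

0.3090 + 0.9511i


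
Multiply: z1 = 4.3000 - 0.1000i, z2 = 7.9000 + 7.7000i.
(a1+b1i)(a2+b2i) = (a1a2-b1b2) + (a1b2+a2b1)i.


Real = 4.3*7.9 - (-0.1)*7.7 = 33.97 - (-0.77) = 34.74
Imag = 4.3*7.7 + 7.9*(-0.1) = 33.11 - (0.79) = 32.32

34.7400 + 32.3200i


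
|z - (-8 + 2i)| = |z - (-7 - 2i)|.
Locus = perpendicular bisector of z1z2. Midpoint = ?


Equal distances means the locus is the perpendicular bisector of z1 and z2.
Midpoint = ((-8+(-7))/2, (2+(-2))/2) = (-7.5000, 0)

Perpendicular bisector through (-7.5000, 0)


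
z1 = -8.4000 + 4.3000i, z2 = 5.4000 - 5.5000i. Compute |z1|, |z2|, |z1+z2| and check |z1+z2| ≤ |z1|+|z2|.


|z1| = sqrt((-8.4)^2 + 4.3^2) = sqrt(89.05) = 9.4366
|z2| = sqrt(5.4^2 + (-5.5)^2) = sqrt(59.41) = 7.7078
z1+z2 = -3.0000 - 1.2000i
|z1+z2| = sqrt(10.44) = 3.2311
|z1|+|z2| = 9.4366 + 7.7078 = 17.1444

|z1+z2| = 3.2311 ≤ |z1|+|z2| = 17.1444 (verified)


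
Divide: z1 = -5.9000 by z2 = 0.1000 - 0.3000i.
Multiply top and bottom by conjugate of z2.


Conjugate of z2 = 0.1000 + 0.3000i
Numerator: (-5.9000)(0.1000 + 0.3000i) = -0.5900 - 1.7700i
Denominator: 0.1^2 + (-0.3)^2 = 0.1
Result = (-0.5900 - 1.7700i)/0.1

-5.9000 - 17.7000i


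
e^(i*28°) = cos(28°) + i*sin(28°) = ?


cos(28°) = 0.8829
sin(28°) = 0.4695

e^(i*28°) = 0.8829 + 0.4695i


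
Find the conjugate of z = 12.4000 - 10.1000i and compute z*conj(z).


z_bar = 12.4000 + 10.1000i
z*z_bar = 12.4^2 + (-10.1)^2 = 153.76 + 102.01 = 255.77

z_bar = 12.4000 + 10.1000i, z*z_bar = 255.77


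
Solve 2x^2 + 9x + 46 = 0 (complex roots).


disc = 9^2 - 4*2*46 = 81 - 368 = -287
sqrt(|disc|) = sqrt(287) = 16.9411
Real part = -9/(2*2) = -2.2500
Imag part = 16.9411/(2*2) = 4.2353

-2.2500 ± 4.2353i


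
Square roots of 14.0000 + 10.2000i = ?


|z| = sqrt(196+104.04) = 17.3217
sqrt((|z|+a)/2) = sqrt((17.3217+14)/2) = sqrt(15.6608) = 3.9574
sqrt((|z|-a)/2) = sqrt((17.3217-14)/2) = sqrt(1.6608) = 1.2887

±(3.9574 + 1.2887i) i.e. 3.9574 + 1.2887i and -3.9574 - 1.2887i


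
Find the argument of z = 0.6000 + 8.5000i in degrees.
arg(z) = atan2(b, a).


Re = 0.6, Im = 8.5
arg = atan2(8.5, 0.6) = 85.9623 degrees

arg(z) = 85.9623 degrees


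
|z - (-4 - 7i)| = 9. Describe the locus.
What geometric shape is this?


|z - z0| = r is a circle with center z0 and radius r.
Center = (-4, -7), radius = 9

Circle with center (-4, -7) and radius 9


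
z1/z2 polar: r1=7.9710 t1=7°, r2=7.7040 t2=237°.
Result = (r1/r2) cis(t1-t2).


r = 7.9710 / 7.7040 = 1.0347
theta = 7° - 237° = -230° = 130° (mod 360)

1.0347 cis(130°)


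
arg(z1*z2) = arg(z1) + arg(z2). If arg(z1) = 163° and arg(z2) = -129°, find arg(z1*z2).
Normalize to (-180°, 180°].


arg(z1*z2) = 163° - 129° = 34°
Normalized to (-180°, 180°]: 34°

34°


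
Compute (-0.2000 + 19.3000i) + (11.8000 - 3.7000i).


Real: -0.2 + 11.8 = 11.6
Imag: 19.3 - 3.7 = 15.6

11.6000 + 15.6000i


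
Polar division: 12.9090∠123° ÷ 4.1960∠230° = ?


r = 12.9090 / 4.1960 = 3.0765
theta = 123° - 230° = -107° = 253° (mod 360)

3.0765 cis(253°)


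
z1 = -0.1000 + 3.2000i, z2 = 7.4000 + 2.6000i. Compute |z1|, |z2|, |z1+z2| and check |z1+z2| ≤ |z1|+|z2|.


|z1| = sqrt((-0.1)^2 + 3.2^2) = sqrt(10.25) = 3.2016
|z2| = sqrt(7.4^2 + 2.6^2) = sqrt(61.52) = 7.8435
z1+z2 = 7.3000 + 5.8000i
|z1+z2| = sqrt(86.93) = 9.3236
|z1|+|z2| = 3.2016 + 7.8435 = 11.0451

|z1+z2| = 9.3236 ≤ |z1|+|z2| = 11.0451 (verified)


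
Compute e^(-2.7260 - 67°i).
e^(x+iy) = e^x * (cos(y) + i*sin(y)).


e^-2.7260 = 0.0655
cos(-67°) = 0.3907
sin(-67°) = -0.9205
Real = 0.0655*0.3907 = 0.0256
Imag = 0.0655*(-0.9205) = -0.0603

0.0256 - 0.0603i


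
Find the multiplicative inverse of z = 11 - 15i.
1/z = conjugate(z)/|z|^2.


|z|^2 = 121+225 = 346
1/z = (11 + 15i)/346

1/z = 0.0318 + 0.0434i


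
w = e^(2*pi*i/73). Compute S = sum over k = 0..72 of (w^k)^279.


The roots are w_k = w^k with w = e^(2*pi*i/73), and (w^k)^279 = (w^279)^k.
So S = 1 + u + u^2 + ... + u^(72) with u = w^279.
279 = 3*73 + 60, so 279 is not a multiple of 73: u = (w^73)^3 * w^60 = w^60 ≠ 1 (w is a primitive 73th root), while u^73 = (w^73)^279 = 1.
Geometric series: S = (1 - u^73)/(1 - u) = (1 - 1)/(1 - u) = 0

S = 0


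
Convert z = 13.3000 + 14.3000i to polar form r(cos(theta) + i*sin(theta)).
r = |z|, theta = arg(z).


r = sqrt(176.89+204.49) = sqrt(381.38) = 19.5290
theta = atan2(14.3, 13.3) = 47.0750 degrees

r = 19.5290, theta = 47.0750 degrees


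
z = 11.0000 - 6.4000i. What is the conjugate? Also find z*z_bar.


z_bar = 11.0000 + 6.4000i
z*z_bar = 11^2 + (-6.4)^2 = 121 + 40.96 = 161.96

z_bar = 11.0000 + 6.4000i, z*z_bar = 161.96


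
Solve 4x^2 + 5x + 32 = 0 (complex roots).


disc = 5^2 - 4*4*32 = 25 - 512 = -487
sqrt(|disc|) = sqrt(487) = 22.0681
Real part = -5/(2*4) = -0.6250
Imag part = 22.0681/(2*4) = 2.7585

-0.6250 ± 2.7585i


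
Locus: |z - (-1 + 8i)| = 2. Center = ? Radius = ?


|z - z0| = r is a circle with center z0 and radius r.
Center = (-1, 8), radius = 2

Circle with center (-1, 8) and radius 2


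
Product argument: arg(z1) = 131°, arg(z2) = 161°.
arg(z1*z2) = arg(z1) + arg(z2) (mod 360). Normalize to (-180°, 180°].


arg(z1*z2) = 131° + 161° = 292°
Normalized to (-180°, 180°]: -68°

-68°


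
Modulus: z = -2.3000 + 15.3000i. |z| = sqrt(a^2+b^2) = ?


|z| = sqrt((-2.3)^2 + 15.3^2) = sqrt(5.29 + 234.09) = sqrt(239.38) = 15.4719

|z| = 15.4719


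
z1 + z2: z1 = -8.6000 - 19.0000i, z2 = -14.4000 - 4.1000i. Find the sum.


Real: -8.6 - 14.4 = -23
Imag: -19 - 4.1 = -23.1

-23.0000 - 23.1000i


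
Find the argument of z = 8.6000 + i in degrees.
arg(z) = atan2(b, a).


Re = 8.6, Im = 1
arg = atan2(1, 8.6) = 6.6325 degrees

arg(z) = 6.6325 degrees


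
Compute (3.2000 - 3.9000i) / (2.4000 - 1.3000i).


Conjugate of z2 = 2.4000 + 1.3000i
Numerator: (3.2000 - 3.9000i)(2.4000 + 1.3000i) = 12.7500 - 5.2000i
Denominator: 2.4^2 + (-1.3)^2 = 7.45
Result = (12.7500 - 5.2000i)/7.45

1.7114 - 0.6980i


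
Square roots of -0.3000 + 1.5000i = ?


|z| = sqrt(0.09+2.25) = 1.5297
sqrt((|z|+a)/2) = sqrt((1.5297+(-0.3))/2) = sqrt(0.6149) = 0.7841
sqrt((|z|-a)/2) = sqrt((1.5297-(-0.3))/2) = sqrt(0.9149) = 0.9565

±(0.7841 + 0.9565i) i.e. 0.7841 + 0.9565i and -0.7841 - 0.9565i


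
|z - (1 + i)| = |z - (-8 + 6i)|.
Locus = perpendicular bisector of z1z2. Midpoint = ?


Equal distances means the locus is the perpendicular bisector of z1 and z2.
Midpoint = ((1+(-8))/2, (1+6)/2) = (-3.5000, 3.5000)

Perpendicular bisector through (-3.5000, 3.5000)


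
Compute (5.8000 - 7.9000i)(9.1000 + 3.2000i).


Real = 5.8*9.1 - (-7.9)*3.2 = 52.78 - (-25.28) = 78.06
Imag = 5.8*3.2 + 9.1*(-7.9) = 18.56 - (71.89) = -53.33

78.0600 - 53.3300i


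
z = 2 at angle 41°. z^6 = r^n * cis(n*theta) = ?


r^6 = 2^6 = 64
n*theta = 6*41° = 246° = 246° (mod 360)
a = 64*cos(246°) = -26.0311
b = 64*sin(246°) = -58.4669

64 cis(246°) = -26.0311 - 58.4669i


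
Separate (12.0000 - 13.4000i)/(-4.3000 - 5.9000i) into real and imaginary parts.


Multiply by conjugate: (12.0000 - 13.4000i)(-4.3000 + 5.9000i) / ((-4.3)^2 + (-5.9)^2)
Numerator real = 12*(-4.3) - (13.4)*(-5.9) = 27.46
Numerator imag = -13.4*(-4.3) - 12*(-5.9) = 128.42
Denominator = 53.3
Re(z) = 27.46/53.3 = 0.5152
Im(z) = 128.42/53.3 = 2.4094

Re(z) = 0.5152, Im(z) = 2.4094


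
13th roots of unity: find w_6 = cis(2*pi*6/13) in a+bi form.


Angle = 360*6/13 = 166.1538°
a = cos(166.1538°) = -0.9709
b = sin(166.1538°) = 0.2393

-0.9709 + 0.2393i


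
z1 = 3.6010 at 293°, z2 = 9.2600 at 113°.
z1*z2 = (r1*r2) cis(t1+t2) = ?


r = 3.6010 * 9.2600 = 33.3453
theta = 293° + 113° = 406° = 46° (mod 360)

33.3453 cis(46°)


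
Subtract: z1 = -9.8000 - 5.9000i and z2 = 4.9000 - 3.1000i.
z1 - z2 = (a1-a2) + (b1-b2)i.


Real: -9.8 - 4.9 = -14.7
Imag: -5.9 + 3.1 = -2.8

-14.7000 - 2.8000i


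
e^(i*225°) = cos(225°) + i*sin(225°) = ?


cos(225°) = -0.7071
sin(225°) = -0.7071

e^(i*225°) = -0.7071 - 0.7071i


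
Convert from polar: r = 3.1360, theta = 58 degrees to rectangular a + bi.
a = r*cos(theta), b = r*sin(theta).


a = 3.1360*cos(58°) = 3.1360*0.5299 = 1.6618
b = 3.1360*sin(58°) = 3.1360*0.84805 = 2.6595

1.6618 + 2.6595i


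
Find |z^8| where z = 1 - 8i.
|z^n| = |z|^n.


|z| = sqrt(1+64) = sqrt(65) = 8.0623
|z^8| = |z|^8 = (sqrt(65))^8 = 65^4 = 17850625

|z^8| = 17850625


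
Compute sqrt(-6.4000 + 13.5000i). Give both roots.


|z| = sqrt(40.96+182.25) = 14.9402
sqrt((|z|+a)/2) = sqrt((14.9402+(-6.4))/2) = sqrt(4.2701) = 2.0664
sqrt((|z|-a)/2) = sqrt((14.9402-(-6.4))/2) = sqrt(10.6701) = 3.2665

±(2.0664 + 3.2665i) i.e. 2.0664 + 3.2665i and -2.0664 - 3.2665i


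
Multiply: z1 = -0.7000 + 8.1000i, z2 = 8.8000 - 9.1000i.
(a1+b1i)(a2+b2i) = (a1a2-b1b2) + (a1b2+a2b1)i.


Real = -0.7*8.8 - 8.1*(-9.1) = -6.16 - (-73.71) = 67.55
Imag = -0.7*(-9.1) + 8.8*8.1 = 6.37 + 71.28 = 77.65

67.5500 + 77.6500i


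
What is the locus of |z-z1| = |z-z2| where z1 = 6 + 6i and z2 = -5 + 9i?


Equal distances means the locus is the perpendicular bisector of z1 and z2.
Midpoint = ((6+(-5))/2, (6+9)/2) = (0.5000, 7.5000)

Perpendicular bisector through (0.5000, 7.5000)


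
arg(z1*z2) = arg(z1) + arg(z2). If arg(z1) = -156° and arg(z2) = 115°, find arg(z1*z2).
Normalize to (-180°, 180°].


arg(z1*z2) = -156° + 115° = -41°
Normalized to (-180°, 180°]: -41°

-41°


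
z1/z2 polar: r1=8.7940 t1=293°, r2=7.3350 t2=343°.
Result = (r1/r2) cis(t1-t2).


r = 8.7940 / 7.3350 = 1.1989
theta = 293° - 343° = -50° = 310° (mod 360)

1.1989 cis(310°)


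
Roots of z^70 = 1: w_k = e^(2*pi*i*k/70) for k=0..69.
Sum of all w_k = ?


The sum of all 70th roots of unity is 0.
Geometric series: (1 - w^70)/(1 - w) = (1-1)/(1-w) = 0 since w^70 = 1, w ≠ 1.
Alternatively: coefficient of z^69 in z^70 - 1 is 0.

0


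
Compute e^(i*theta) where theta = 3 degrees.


cos(3°) = 0.9986
sin(3°) = 0.0523

e^(i*3°) = 0.9986 + 0.0523i


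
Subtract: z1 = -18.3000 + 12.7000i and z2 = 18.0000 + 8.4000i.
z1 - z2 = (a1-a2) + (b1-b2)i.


Real: -18.3 - 18 = -36.3
Imag: 12.7 - 8.4 = 4.3

-36.3000 + 4.3000i


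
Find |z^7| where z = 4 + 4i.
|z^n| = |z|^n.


|z| = sqrt(16+16) = sqrt(32) = 5.6569
|z^7| = |z|^7 = (sqrt(32))^7 = 32^3 * sqrt(32) = 32768*sqrt(32)

|z^7| = 32768*sqrt(32) ≈ 185363.8000


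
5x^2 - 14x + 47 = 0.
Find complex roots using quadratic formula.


disc = (-14)^2 - 4*5*47 = 196 - 940 = -744
sqrt(|disc|) = sqrt(744) = 27.2764
Real part = 14/(2*5) = 1.4000
Imag part = 27.2764/(2*5) = 2.7276

1.4000 ± 2.7276i


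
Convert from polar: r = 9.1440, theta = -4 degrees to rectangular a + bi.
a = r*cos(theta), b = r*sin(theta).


a = 9.1440*cos(-4°) = 9.1440*0.99756 = 9.1217
b = 9.1440*sin(-4°) = 9.1440*(-0.06976) = -0.6379

9.1217 - 0.6379i


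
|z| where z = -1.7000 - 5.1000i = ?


|z| = sqrt((-1.7)^2 + (-5.1)^2) = sqrt(2.89 + 26.01) = sqrt(28.9) = 5.3759

|z| = 5.3759


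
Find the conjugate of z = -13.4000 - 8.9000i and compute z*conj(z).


z_bar = -13.4000 + 8.9000i
z*z_bar = (-13.4)^2 + (-8.9)^2 = 179.56 + 79.21 = 258.77

z_bar = -13.4000 + 8.9000i, z*z_bar = 258.77


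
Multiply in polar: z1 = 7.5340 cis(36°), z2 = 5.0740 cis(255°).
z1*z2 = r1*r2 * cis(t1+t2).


r = 7.5340 * 5.0740 = 38.2275
theta = 36° + 255° = 291° = 291° (mod 360)

38.2275 cis(291°)


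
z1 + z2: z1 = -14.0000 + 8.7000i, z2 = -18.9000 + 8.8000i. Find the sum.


Real: -14 - 18.9 = -32.9
Imag: 8.7 + 8.8 = 17.5

-32.9000 + 17.5000i


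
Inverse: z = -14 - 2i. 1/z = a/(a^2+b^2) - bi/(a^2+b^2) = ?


|z|^2 = 196+4 = 200
1/z = (-14 + 2i)/200

1/z = -0.0700 + 0.0100i


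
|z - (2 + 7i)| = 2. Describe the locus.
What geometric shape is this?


|z - z0| = r is a circle with center z0 and radius r.
Center = (2, 7), radius = 2

Circle with center (2, 7) and radius 2


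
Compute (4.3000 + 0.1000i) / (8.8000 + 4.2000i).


Conjugate of z2 = 8.8000 - 4.2000i
Numerator: (4.3000 + 0.1000i)(8.8000 - 4.2000i) = 38.2600 - 17.1800i
Denominator: 8.8^2 + 4.2^2 = 95.08
Result = (38.2600 - 17.1800i)/95.08

0.4024 - 0.1807i


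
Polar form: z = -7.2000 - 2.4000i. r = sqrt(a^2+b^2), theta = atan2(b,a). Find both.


r = sqrt(51.84+5.76) = sqrt(57.6) = 7.5895
theta = atan2(-2.4, -7.2) = -161.5651 degrees

r = 7.5895, theta = -161.5651 degrees


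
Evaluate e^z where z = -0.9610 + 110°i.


e^-0.9610 = 0.3825
cos(110°) = -0.342
sin(110°) = 0.9397
Real = 0.3825*(-0.342) = -0.1308
Imag = 0.3825*0.9397 = 0.3594

-0.1308 + 0.3594i


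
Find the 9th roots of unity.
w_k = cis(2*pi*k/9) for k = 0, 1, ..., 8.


The 9th roots of unity are cis(360k/9°) for k=0..8
Angle step = 360/9 = 40°
Primitive root: cis(40°)
Primitive root = 0.7660 + 0.6428i

9 roots at angles: 0°, 40°, 80°, 120°, 160°, 200°, 240°, 280°, 320°


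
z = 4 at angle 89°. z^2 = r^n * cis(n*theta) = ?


r^2 = 4^2 = 16
n*theta = 2*89° = 178° = 178° (mod 360)
a = 16*cos(178°) = -15.9903
b = 16*sin(178°) = 0.5584

16 cis(178°) = -15.9903 + 0.5584i


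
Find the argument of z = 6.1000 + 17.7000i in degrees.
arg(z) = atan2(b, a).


Re = 6.1, Im = 17.7
arg = atan2(17.7, 6.1) = 70.9844 degrees

arg(z) = 70.9844 degrees


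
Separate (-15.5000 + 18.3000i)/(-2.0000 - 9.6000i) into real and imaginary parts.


Multiply by conjugate: (-15.5000 + 18.3000i)(-2.0000 + 9.6000i) / ((-2)^2 + (-9.6)^2)
Numerator real = -15.5*(-2) + 18.3*(-9.6) = -144.68
Numerator imag = 18.3*(-2) - (-15.5)*(-9.6) = -185.4
Denominator = 96.16
Re(z) = -144.68/96.16 = -1.5046
Im(z) = -185.4/96.16 = -1.9280

Re(z) = -1.5046, Im(z) = -1.9280


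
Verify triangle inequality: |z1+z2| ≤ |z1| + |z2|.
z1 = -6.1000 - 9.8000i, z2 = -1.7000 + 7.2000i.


|z1| = sqrt((-6.1)^2 + (-9.8)^2) = sqrt(133.25) = 11.5434
|z2| = sqrt((-1.7)^2 + 7.2^2) = sqrt(54.73) = 7.3980
z1+z2 = -7.8000 - 2.6000i
|z1+z2| = sqrt(67.6) = 8.2219
|z1|+|z2| = 11.5434 + 7.3980 = 18.9414

|z1+z2| = 8.2219 ≤ |z1|+|z2| = 18.9414 (verified)


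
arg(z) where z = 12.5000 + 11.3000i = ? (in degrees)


Re = 12.5, Im = 11.3
arg = atan2(11.3, 12.5) = 42.1136 degrees

arg(z) = 42.1136 degrees


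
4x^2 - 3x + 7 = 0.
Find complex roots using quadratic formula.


disc = (-3)^2 - 4*4*7 = 9 - 112 = -103
sqrt(|disc|) = sqrt(103) = 10.1489
Real part = 3/(2*4) = 0.3750
Imag part = 10.1489/(2*4) = 1.2686

0.3750 ± 1.2686i


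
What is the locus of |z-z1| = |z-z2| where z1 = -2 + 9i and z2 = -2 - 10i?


Equal distances means the locus is the perpendicular bisector of z1 and z2.
Midpoint = ((-2+(-2))/2, (9+(-10))/2) = (-2.0000, -0.5000)

Perpendicular bisector through (-2.0000, -0.5000)


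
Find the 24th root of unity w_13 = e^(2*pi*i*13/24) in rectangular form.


Angle = 360*13/24 = 195°
a = cos(195°) = -0.9659
b = sin(195°) = -0.2588

-0.9659 - 0.2588i


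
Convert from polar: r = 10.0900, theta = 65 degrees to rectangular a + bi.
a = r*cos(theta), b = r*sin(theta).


a = 10.0900*cos(65°) = 10.0900*0.42262 = 4.2642
b = 10.0900*sin(65°) = 10.0900*0.9063 = 9.1446

4.2642 + 9.1446i


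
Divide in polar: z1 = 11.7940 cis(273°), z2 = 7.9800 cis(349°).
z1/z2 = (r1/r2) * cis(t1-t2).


r = 11.7940 / 7.9800 = 1.4779
theta = 273° - 349° = -76° = 284° (mod 360)

1.4779 cis(284°)


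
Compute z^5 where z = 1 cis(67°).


r^5 = 1^5 = 1
n*theta = 5*67° = 335° = 335° (mod 360)
a = 1*cos(335°) = 0.9063
b = 1*sin(335°) = -0.4226

1 cis(335°) = 0.9063 - 0.4226i


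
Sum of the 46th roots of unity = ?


The sum of all 46th roots of unity is 0.
Geometric series: (1 - w^46)/(1 - w) = (1-1)/(1-w) = 0 since w^46 = 1, w ≠ 1.
Alternatively: coefficient of z^45 in z^46 - 1 is 0.

0


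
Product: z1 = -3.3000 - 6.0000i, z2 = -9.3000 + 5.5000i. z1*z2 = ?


Real = -3.3*(-9.3) - (-6)*5.5 = 30.69 - (-33) = 63.69
Imag = -3.3*5.5 - (9.3)*(-6) = -18.15 + 55.8 = 37.65

63.6900 + 37.6500i


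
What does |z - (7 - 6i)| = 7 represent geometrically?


|z - z0| = r is a circle with center z0 and radius r.
Center = (7, -6), radius = 7

Circle with center (7, -6) and radius 7


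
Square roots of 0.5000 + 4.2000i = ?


|z| = sqrt(0.25+17.64) = 4.2297
sqrt((|z|+a)/2) = sqrt((4.2297+0.5)/2) = sqrt(2.3648) = 1.5378
sqrt((|z|-a)/2) = sqrt((4.2297-0.5)/2) = sqrt(1.8648) = 1.3656

±(1.5378 + 1.3656i) i.e. 1.5378 + 1.3656i and -1.5378 - 1.3656i


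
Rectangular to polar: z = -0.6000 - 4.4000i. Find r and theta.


r = sqrt(0.36+19.36) = sqrt(19.72) = 4.4407
theta = atan2(-4.4, -0.6) = -97.7652 degrees

r = 4.4407, theta = -97.7652 degrees


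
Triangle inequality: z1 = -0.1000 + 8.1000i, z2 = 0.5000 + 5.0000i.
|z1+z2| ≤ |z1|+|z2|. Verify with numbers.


|z1| = sqrt((-0.1)^2 + 8.1^2) = sqrt(65.62) = 8.1006
|z2| = sqrt(0.5^2 + 5^2) = sqrt(25.25) = 5.0249
z1+z2 = 0.4000 + 13.1000i
|z1+z2| = sqrt(171.77) = 13.1061
|z1|+|z2| = 8.1006 + 5.0249 = 13.1255

|z1+z2| = 13.1061 ≤ |z1|+|z2| = 13.1255 (verified)


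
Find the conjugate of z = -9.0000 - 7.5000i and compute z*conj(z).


z_bar = -9.0000 + 7.5000i
z*z_bar = (-9)^2 + (-7.5)^2 = 81 + 56.25 = 137.25

z_bar = -9.0000 + 7.5000i, z*z_bar = 137.25


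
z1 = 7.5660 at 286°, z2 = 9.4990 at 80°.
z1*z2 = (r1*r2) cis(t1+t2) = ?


r = 7.5660 * 9.4990 = 71.8694
theta = 286° + 80° = 366° = 6° (mod 360)

71.8694 cis(6°)


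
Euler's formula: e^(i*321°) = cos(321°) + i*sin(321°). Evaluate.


cos(321°) = 0.7771
sin(321°) = -0.6293

e^(i*321°) = 0.7771 - 0.6293i


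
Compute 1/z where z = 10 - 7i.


|z|^2 = 100+49 = 149
1/z = (10 + 7i)/149

1/z = 0.0671 + 0.0470i


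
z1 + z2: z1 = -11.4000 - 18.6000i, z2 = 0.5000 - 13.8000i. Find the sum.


Real: -11.4 + 0.5 = -10.9
Imag: -18.6 - 13.8 = -32.4

-10.9000 - 32.4000i


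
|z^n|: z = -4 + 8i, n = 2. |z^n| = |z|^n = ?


|z| = sqrt(16+64) = sqrt(80) = 8.9443
|z^2| = |z|^2 = (sqrt(80))^2 = 80

|z^2| = 80


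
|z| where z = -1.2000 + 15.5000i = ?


|z| = sqrt((-1.2)^2 + 15.5^2) = sqrt(1.44 + 240.25) = sqrt(241.69) = 15.5464

|z| = 15.5464


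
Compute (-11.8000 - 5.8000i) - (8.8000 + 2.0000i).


Real: -11.8 - 8.8 = -20.6
Imag: -5.8 - 2 = -7.8

-20.6000 - 7.8000i


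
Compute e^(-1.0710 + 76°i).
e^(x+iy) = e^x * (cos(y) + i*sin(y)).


e^-1.0710 = 0.3427
cos(76°) = 0.2419
sin(76°) = 0.9703
Real = 0.3427*0.2419 = 0.0829
Imag = 0.3427*0.9703 = 0.3325

0.0829 + 0.3325i


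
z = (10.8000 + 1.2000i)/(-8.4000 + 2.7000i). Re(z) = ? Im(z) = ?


Multiply by conjugate: (10.8000 + 1.2000i)(-8.4000 - 2.7000i) / ((-8.4)^2 + 2.7^2)
Numerator real = 10.8*(-8.4) + 1.2*2.7 = -87.48
Numerator imag = 1.2*(-8.4) - 10.8*2.7 = -39.24
Denominator = 77.85
Re(z) = -87.48/77.85 = -1.1237
Im(z) = -39.24/77.85 = -0.5040

Re(z) = -1.1237, Im(z) = -0.5040


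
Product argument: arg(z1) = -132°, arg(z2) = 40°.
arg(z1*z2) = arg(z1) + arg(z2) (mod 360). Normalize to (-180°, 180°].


arg(z1*z2) = -132° + 40° = -92°
Normalized to (-180°, 180°]: -92°

-92°


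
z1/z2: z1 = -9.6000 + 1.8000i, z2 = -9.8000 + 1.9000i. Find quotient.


Conjugate of z2 = -9.8000 - 1.9000i
Numerator: (-9.6000 + 1.8000i)(-9.8000 - 1.9000i) = 97.5000 + 0.6000i
Denominator: (-9.8)^2 + 1.9^2 = 99.65
Result = (97.5000 + 0.6000i)/99.65

0.9784 + 0.0060i


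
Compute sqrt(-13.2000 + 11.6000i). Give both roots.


|z| = sqrt(174.24+134.56) = 17.5727
sqrt((|z|+a)/2) = sqrt((17.5727+(-13.2))/2) = sqrt(2.1864) = 1.4786
sqrt((|z|-a)/2) = sqrt((17.5727-(-13.2))/2) = sqrt(15.3864) = 3.9225

±(1.4786 + 3.9225i) i.e. 1.4786 + 3.9225i and -1.4786 - 3.9225i


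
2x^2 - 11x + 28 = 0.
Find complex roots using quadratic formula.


disc = (-11)^2 - 4*2*28 = 121 - 224 = -103
sqrt(|disc|) = sqrt(103) = 10.1489
Real part = 11/(2*2) = 2.7500
Imag part = 10.1489/(2*2) = 2.5372

2.7500 ± 2.5372i


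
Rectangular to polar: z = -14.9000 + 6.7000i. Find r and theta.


r = sqrt(222.01+44.89) = sqrt(266.9) = 16.3371
theta = atan2(6.7, -14.9) = 155.7882 degrees

r = 16.3371, theta = 155.7882 degrees


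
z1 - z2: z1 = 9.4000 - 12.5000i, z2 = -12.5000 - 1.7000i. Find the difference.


Real: 9.4 + 12.5 = 21.9
Imag: -12.5 + 1.7 = -10.8

21.9000 - 10.8000i


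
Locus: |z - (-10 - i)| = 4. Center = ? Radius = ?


|z - z0| = r is a circle with center z0 and radius r.
Center = (-10, -1), radius = 4

Circle with center (-10, -1) and radius 4


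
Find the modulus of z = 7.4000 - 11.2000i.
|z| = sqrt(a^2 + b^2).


|z| = sqrt(7.4^2 + (-11.2)^2) = sqrt(54.76 + 125.44) = sqrt(180.2) = 13.4239

|z| = 13.4239


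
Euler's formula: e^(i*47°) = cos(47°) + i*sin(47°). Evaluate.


cos(47°) = 0.6820
sin(47°) = 0.7314

e^(i*47°) = 0.6820 + 0.7314i
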